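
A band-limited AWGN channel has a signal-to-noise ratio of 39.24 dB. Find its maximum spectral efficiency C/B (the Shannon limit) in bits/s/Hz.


SNR_linear = 10^(39.24/10) = 8394.5999; C/B = log2(1 + SNR_linear) = log2(1 + 8394.5999) = 13.0354

13.0354 bits/s/Hz


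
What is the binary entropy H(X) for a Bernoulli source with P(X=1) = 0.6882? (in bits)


H = -p*log2(p) - (1-p)*log2(1-p). -0.6882*log2(0.6882) = 0.371009; -0.3118*log2(0.3118) = 0.524232. H = 0.371009 + 0.524232 = 0.8952

0.8952 bits


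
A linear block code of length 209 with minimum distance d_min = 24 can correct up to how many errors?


Correction capability = floor((d-1)/2) = floor((24-1)/2) = 11

11 errors


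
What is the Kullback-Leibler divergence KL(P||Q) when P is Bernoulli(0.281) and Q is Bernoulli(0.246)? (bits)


KL = p*log2(p/q) + (1-p)*log2((1-p)/(1-q)) = 0.281*log2(0.281/0.246) + 0.719*log2(0.719/0.754) = 0.0046

0.0046 bits


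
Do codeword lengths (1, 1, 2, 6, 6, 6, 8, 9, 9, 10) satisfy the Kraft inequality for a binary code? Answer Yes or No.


Kraft sum = sum(2^(-l_i)) = 1.3057, need <= 1. Result: violated (a binary prefix-free code with these lengths cannot exist)

No


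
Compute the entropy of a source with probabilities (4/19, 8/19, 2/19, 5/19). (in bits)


H = -sum(p_i * log2(p_i)). Terms: -(4/19)*log2(4/19) = 0.473248; -(8/19)*log2(8/19) = 0.525443; -(2/19)*log2(2/19) = 0.341887; -(5/19)*log2(5/19) = 0.506842. H = 0.473248 + 0.525443 + 0.341887 + 0.506842 = 1.8474

1.8474 bits


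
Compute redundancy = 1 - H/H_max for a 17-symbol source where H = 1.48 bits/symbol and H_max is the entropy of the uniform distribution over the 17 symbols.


H_max = log2(K) = log2(17) = 4.0875 bits/symbol. Redundancy = 1 - H/H_max = 1 - 1.48/4.0875 = 1 - 0.3621 = 0.6379

0.6379


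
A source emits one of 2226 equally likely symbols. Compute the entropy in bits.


H = log2(n) = log2(2226) = 11.1202

11.1202 bits


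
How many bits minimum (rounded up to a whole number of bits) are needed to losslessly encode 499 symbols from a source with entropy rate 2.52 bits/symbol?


Minimum bits >= n * H = 499 * 2.52 = 1257.48, rounded up to a whole number of bits = 1258

1258 bits


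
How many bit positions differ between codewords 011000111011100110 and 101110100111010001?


Count differing positions: ^ ^ . ^ ^ . . ^ ^ ^ . . ^ ^ . ^ ^ ^ = 12 differences

12


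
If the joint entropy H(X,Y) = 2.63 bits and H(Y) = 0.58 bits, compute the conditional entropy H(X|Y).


H(X|Y) = H(X,Y) - H(Y) = 2.63 - 0.58 = 2.05

2.05 bits


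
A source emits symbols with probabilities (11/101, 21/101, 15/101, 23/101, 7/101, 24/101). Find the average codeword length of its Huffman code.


Huffman construction (repeatedly merge the two least-probable nodes; each merge adds 1 bit to every symbol beneath it): 7/101 + 11/101 = 18/101; 15/101 + 18/101 = 33/101; 21/101 + 23/101 = 44/101; 24/101 + 33/101 = 57/101; 44/101 + 57/101 = 1. Resulting codeword lengths (in the order the probabilities were given): (4, 2, 3, 2, 4, 2). L_avg = sum(p_i * l_i) = 11/101*4 + 21/101*2 + 15/101*3 + 23/101*2 + 7/101*4 + 24/101*2 = 253/101 = 2.505

2.505 bits


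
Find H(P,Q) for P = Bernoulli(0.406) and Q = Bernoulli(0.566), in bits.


H(P,Q) = -p*log2(q) - (1-p)*log2(1-q). -0.406*log2(0.566) = 0.333377; -0.594*log2(0.434) = 0.715314. H(P,Q) = 0.333377 + 0.715314 = 1.0487

1.0487 bits


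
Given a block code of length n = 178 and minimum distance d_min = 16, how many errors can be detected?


Detection capability = d_min - 1 = 16 - 1 = 15

15 errors


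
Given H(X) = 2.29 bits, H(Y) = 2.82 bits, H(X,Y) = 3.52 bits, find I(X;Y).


I(X;Y) = H(X) + H(Y) - H(X,Y) = 2.29 + 2.82 - 3.52 = 1.59

1.59 bits


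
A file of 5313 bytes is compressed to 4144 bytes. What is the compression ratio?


Ratio = original / compressed = 5313 / 4144 = 1.2821

1.2821


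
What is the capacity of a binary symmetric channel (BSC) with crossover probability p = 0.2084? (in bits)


H(p) = -p*log2(p) - (1-p)*log2(1-p) = -0.2084*log2(0.2084) - 0.7916*log2(0.7916) = 0.471520 + 0.266893 = 0.7384. C = 1 - H(p) = 1 - 0.7384 = 0.2616

0.2616 bits


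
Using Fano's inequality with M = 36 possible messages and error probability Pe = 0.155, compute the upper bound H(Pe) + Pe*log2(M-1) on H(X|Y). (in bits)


H(Pe) = -Pe*log2(Pe) - (1-Pe)*log2(1-Pe) = -0.155*log2(0.155) - 0.845*log2(0.845) = 0.416897 + 0.205315 = 0.6222. Pe*log2(M-1) = 0.155*log2(35) = 0.795039. Bound = H(Pe) + Pe*log2(M-1) = 0.416897 + 0.205315 + 0.795039 = 1.4173

1.4173 bits


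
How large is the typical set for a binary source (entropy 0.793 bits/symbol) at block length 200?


log2|A_typical| = nH = 200 * 0.793 = 158.6, so |A_typical| ~ 2^158.6 = 5.538e+47

5.538e+47


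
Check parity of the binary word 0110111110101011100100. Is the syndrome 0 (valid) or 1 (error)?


Syndrome = XOR of all bits = 0 XOR 1 XOR 1 XOR 0 XOR 1 XOR 1 XOR 1 XOR 1 XOR 1 XOR 0 XOR 1 XOR 0 XOR 1 XOR 0 XOR 1 XOR 1 XOR 1 XOR 0 XOR 0 XOR 1 XOR 0 XOR 0 = 1

1


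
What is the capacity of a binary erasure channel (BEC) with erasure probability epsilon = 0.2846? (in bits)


C = 1 - epsilon = 1 - 0.2846 = 0.7154

0.7154 bits


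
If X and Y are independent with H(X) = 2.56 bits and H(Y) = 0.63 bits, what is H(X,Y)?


For independent variables, H(X,Y) = H(X) + H(Y) = 2.56 + 0.63 = 3.19

3.19 bits


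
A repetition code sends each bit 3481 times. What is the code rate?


Rate = k/n = 1/3481

1/3481


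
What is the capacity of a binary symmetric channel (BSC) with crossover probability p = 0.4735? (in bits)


H(p) = -p*log2(p) - (1-p)*log2(1-p) = -0.4735*log2(0.4735) - 0.5265*log2(0.5265) = 0.510700 + 0.487273 = 0.998. C = 1 - H(p) = 1 - 0.998 = 0.002

0.002 bits


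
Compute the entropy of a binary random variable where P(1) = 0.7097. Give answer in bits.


H = -p*log2(p) - (1-p)*log2(1-p). -0.7097*log2(0.7097) = 0.351102; -0.2903*log2(0.2903) = 0.518007. H = 0.351102 + 0.518007 = 0.8691

0.8691 bits


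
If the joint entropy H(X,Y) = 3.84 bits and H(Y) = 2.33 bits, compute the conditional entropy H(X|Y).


H(X|Y) = H(X,Y) - H(Y) = 3.84 - 2.33 = 1.51

1.51 bits


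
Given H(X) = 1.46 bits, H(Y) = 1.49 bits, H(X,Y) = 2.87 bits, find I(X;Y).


I(X;Y) = H(X) + H(Y) - H(X,Y) = 1.46 + 1.49 - 2.87 = 0.08

0.08 bits


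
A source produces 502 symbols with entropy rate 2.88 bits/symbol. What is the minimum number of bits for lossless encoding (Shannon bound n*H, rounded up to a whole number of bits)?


Minimum bits >= n * H = 502 * 2.88 = 1445.76, rounded up to a whole number of bits = 1446

1446 bits


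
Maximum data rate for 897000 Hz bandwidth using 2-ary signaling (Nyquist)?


Rate = 2 * B * log2(M) = 2 * 897000 * 1.0 = 1794000.0

1794000.0 bps


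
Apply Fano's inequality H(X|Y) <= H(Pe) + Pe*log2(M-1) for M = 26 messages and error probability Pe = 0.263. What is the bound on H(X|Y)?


H(Pe) = -Pe*log2(Pe) - (1-Pe)*log2(1-Pe) = -0.263*log2(0.263) - 0.737*log2(0.737) = 0.506766 + 0.324474 = 0.8312. Pe*log2(M-1) = 0.263*log2(25) = 1.221334. Bound = H(Pe) + Pe*log2(M-1) = 0.506766 + 0.324474 + 1.221334 = 2.0526

2.0526 bits


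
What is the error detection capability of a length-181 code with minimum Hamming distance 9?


Detection capability = d_min - 1 = 9 - 1 = 8

8 errors


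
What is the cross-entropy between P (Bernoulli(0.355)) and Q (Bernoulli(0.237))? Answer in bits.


H(P,Q) = -p*log2(q) - (1-p)*log2(1-q). -0.355*log2(0.237) = 0.737350; -0.645*log2(0.763) = 0.251708. H(P,Q) = 0.737350 + 0.251708 = 0.9891

0.9891 bits


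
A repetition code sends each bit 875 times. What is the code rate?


Rate = k/n = 1/875

1/875


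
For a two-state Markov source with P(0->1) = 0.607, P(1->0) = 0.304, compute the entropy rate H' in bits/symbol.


Stationary distribution: pi_0 = p10/(p01+p10) = 0.3337, pi_1 = 0.6663. Entropy rate H' = pi_0*H(p01) + pi_1*H(p10) = 0.3337*0.9667 + 0.6663*0.8861 = 0.913

0.913 bits/symbol


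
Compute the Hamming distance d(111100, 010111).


Count differing positions: ^ . ^ . ^ ^ = 4 differences

4


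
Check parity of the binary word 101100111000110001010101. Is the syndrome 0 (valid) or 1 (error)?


Syndrome = XOR of all bits = 1 XOR 0 XOR 1 XOR 1 XOR 0 XOR 0 XOR 1 XOR 1 XOR 1 XOR 0 XOR 0 XOR 0 XOR 1 XOR 1 XOR 0 XOR 0 XOR 0 XOR 1 XOR 0 XOR 1 XOR 0 XOR 1 XOR 0 XOR 1 = 0

0


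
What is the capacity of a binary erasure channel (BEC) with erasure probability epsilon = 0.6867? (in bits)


C = 1 - epsilon = 1 - 0.6867 = 0.3133

0.3133 bits


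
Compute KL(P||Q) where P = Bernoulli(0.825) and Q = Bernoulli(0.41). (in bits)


KL = p*log2(p/q) + (1-p)*log2((1-p)/(1-q)) = 0.825*log2(0.825/0.41) + 0.175*log2(0.175/0.59) = 0.5254

0.5254 bits


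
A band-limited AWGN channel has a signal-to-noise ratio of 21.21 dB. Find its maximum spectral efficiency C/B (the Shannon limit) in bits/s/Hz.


SNR_linear = 10^(21.21/10) = 132.1296; C/B = log2(1 + SNR_linear) = log2(1 + 132.1296) = 7.0567

7.0567 bits/s/Hz


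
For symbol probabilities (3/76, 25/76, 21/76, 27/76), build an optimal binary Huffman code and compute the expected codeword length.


Huffman construction (repeatedly merge the two least-probable nodes; each merge adds 1 bit to every symbol beneath it): 3/76 + 21/76 = 6/19; 6/19 + 25/76 = 49/76; 27/76 + 49/76 = 1. Resulting codeword lengths (in the order the probabilities were given): (3, 2, 3, 1). L_avg = sum(p_i * l_i) = 3/76*3 + 25/76*2 + 21/76*3 + 27/76*1 = 149/76 = 1.9605

1.9605 bits


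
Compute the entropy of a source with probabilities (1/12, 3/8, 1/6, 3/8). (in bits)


H = -sum(p_i * log2(p_i)). Terms: -(1/12)*log2(1/12) = 0.298747; -(3/8)*log2(3/8) = 0.530639; -(1/6)*log2(1/6) = 0.430827; -(3/8)*log2(3/8) = 0.530639. H = 0.298747 + 0.530639 + 0.430827 + 0.530639 = 1.7909

1.7909 bits


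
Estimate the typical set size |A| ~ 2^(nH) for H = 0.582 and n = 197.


log2|A_typical| = nH = 197 * 0.582 = 114.654, so |A_typical| ~ 2^114.654 = 3.268e+34

3.268e+34


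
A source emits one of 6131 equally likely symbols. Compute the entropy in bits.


H = log2(n) = log2(6131) = 12.5819

12.5819 bits


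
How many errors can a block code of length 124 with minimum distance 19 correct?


Correction capability = floor((d-1)/2) = floor((19-1)/2) = 9

9 errors


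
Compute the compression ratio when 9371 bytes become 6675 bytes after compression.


Ratio = original / compressed = 9371 / 6675 = 1.4039

1.4039


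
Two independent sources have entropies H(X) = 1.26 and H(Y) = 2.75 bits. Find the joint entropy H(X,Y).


For independent variables, H(X,Y) = H(X) + H(Y) = 1.26 + 2.75 = 4.01

4.01 bits


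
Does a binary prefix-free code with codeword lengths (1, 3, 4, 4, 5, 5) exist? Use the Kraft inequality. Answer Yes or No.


Kraft sum = sum(2^(-l_i)) = 0.8125, need <= 1. Result: satisfied (a binary prefix-free code with these lengths exists)

Yes


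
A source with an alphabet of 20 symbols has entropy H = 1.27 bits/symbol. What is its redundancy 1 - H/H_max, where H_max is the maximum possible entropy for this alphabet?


H_max = log2(K) = log2(20) = 4.3219 bits/symbol. Redundancy = 1 - H/H_max = 1 - 1.27/4.3219 = 1 - 0.2939 = 0.7061

0.7061


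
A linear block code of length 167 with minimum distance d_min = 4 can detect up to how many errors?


Detection capability = d_min - 1 = 4 - 1 = 3

3 errors


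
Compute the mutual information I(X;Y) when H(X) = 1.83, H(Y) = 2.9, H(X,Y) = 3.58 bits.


I(X;Y) = H(X) + H(Y) - H(X,Y) = 1.83 + 2.9 - 3.58 = 1.15

1.15 bits


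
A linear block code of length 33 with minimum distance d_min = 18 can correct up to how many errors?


Correction capability = floor((d-1)/2) = floor((18-1)/2) = 8

8 errors


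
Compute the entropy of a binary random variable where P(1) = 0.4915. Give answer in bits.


H = -p*log2(p) - (1-p)*log2(1-p). -0.4915*log2(0.4915) = 0.503658; -0.5085*log2(0.5085) = 0.496133. H = 0.503658 + 0.496133 = 0.9998

0.9998 bits


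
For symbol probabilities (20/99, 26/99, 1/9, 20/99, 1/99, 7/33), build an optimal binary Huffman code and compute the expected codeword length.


Huffman construction (repeatedly merge the two least-probable nodes; each merge adds 1 bit to every symbol beneath it): 1/99 + 1/9 = 4/33; 4/33 + 20/99 = 32/99; 20/99 + 7/33 = 41/99; 26/99 + 32/99 = 58/99; 41/99 + 58/99 = 1. Resulting codeword lengths (in the order the probabilities were given): (3, 2, 4, 2, 4, 2). L_avg = sum(p_i * l_i) = 20/99*3 + 26/99*2 + 1/9*4 + 20/99*2 + 1/99*4 + 7/33*2 = 22/9 = 2.4444

2.4444 bits


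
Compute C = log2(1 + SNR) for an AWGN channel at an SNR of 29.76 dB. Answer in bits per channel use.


SNR_linear = 10^(29.76/10) = 946.2372; C = log2(1 + SNR_linear) = log2(1 + 946.2372) = 9.8876

9.8876 bits/channel use


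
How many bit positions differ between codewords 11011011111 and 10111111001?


Count differing positions: . ^ ^ . . ^ . . ^ ^ . = 5 differences

5


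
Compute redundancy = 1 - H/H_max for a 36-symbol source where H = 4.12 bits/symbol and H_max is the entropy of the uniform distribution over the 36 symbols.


H_max = log2(K) = log2(36) = 5.1699 bits/symbol. Redundancy = 1 - H/H_max = 1 - 4.12/5.1699 = 1 - 0.7969 = 0.2031

0.2031


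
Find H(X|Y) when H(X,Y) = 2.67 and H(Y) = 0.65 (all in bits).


H(X|Y) = H(X,Y) - H(Y) = 2.67 - 0.65 = 2.02

2.02 bits


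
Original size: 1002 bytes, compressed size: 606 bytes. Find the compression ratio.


Ratio = original / compressed = 1002 / 606 = 1.6535

1.6535


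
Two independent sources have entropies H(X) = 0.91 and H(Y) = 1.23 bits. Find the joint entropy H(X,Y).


For independent variables, H(X,Y) = H(X) + H(Y) = 0.91 + 1.23 = 2.14

2.14 bits


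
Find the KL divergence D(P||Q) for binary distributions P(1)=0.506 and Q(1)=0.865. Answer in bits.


KL = p*log2(p/q) + (1-p)*log2((1-p)/(1-q)) = 0.506*log2(0.506/0.865) + 0.494*log2(0.494/0.135) = 0.5331

0.5331 bits


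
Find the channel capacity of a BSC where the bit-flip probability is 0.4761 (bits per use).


H(p) = -p*log2(p) - (1-p)*log2(1-p) = -0.4761*log2(0.4761) - 0.5239*log2(0.5239) = 0.509743 + 0.488608 = 0.9984. C = 1 - H(p) = 1 - 0.9984 = 0.0016

0.0016 bits


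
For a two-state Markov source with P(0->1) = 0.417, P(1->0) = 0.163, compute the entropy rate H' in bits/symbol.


Stationary distribution: pi_0 = p10/(p01+p10) = 0.281, pi_1 = 0.719. Entropy rate H' = pi_0*H(p01) + pi_1*H(p10) = 0.281*0.98 + 0.719*0.6414 = 0.7366

0.7366 bits/symbol


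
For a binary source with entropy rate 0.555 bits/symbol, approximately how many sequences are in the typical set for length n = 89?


log2|A_typical| = nH = 89 * 0.555 = 49.395, so |A_typical| ~ 2^49.395 = 7.402e+14

7.402e+14


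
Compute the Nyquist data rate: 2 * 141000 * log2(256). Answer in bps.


Rate = 2 * B * log2(M) = 2 * 141000 * 8.0 = 2256000.0

2256000.0 bps


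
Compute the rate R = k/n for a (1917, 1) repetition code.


Rate = k/n = 1/1917

1/1917


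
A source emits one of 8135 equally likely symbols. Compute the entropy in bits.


H = log2(n) = log2(8135) = 12.9899

12.9899 bits


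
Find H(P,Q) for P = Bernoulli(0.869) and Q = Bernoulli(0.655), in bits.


H(P,Q) = -p*log2(q) - (1-p)*log2(1-q). -0.869*log2(0.655) = 0.530466; -0.131*log2(0.345) = 0.201128. H(P,Q) = 0.530466 + 0.201128 = 0.7316

0.7316 bits


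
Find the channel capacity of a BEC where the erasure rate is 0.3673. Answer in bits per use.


C = 1 - epsilon = 1 - 0.3673 = 0.6327

0.6327 bits


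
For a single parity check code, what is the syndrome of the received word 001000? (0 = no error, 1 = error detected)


Syndrome = XOR of all bits = 0 XOR 0 XOR 1 XOR 0 XOR 0 XOR 0 = 1

1


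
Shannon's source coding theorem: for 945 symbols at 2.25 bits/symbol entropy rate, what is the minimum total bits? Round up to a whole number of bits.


Minimum bits >= n * H = 945 * 2.25 = 2126.25, rounded up to a whole number of bits = 2127

2127 bits


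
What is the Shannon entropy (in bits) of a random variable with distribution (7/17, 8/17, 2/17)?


H = -sum(p_i * log2(p_i)). Terms: -(7/17)*log2(7/17) = 0.527103; -(8/17)*log2(8/17) = 0.511747; -(2/17)*log2(2/17) = 0.363231. H = 0.527103 + 0.511747 + 0.363231 = 1.4021

1.4021 bits


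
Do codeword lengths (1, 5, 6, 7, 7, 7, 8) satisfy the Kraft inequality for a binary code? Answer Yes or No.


Kraft sum = sum(2^(-l_i)) = 0.5742, need <= 1. Result: satisfied (a binary prefix-free code with these lengths exists)

Yes


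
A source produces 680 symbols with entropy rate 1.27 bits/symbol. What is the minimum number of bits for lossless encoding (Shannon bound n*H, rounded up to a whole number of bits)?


Minimum bits >= n * H = 680 * 1.27 = 863.6, rounded up to a whole number of bits = 864

864 bits


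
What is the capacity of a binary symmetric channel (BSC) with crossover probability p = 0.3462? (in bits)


H(p) = -p*log2(p) - (1-p)*log2(1-p) = -0.3462*log2(0.3462) - 0.6538*log2(0.6538) = 0.529798 + 0.400831 = 0.9306. C = 1 - H(p) = 1 - 0.9306 = 0.0694

0.0694 bits


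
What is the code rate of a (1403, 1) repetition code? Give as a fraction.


Rate = k/n = 1/1403

1/1403


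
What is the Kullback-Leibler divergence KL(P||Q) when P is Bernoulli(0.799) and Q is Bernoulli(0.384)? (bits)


KL = p*log2(p/q) + (1-p)*log2((1-p)/(1-q)) = 0.799*log2(0.799/0.384) + 0.201*log2(0.201/0.616) = 0.5199

0.5199 bits


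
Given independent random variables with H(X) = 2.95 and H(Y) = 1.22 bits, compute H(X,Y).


For independent variables, H(X,Y) = H(X) + H(Y) = 2.95 + 1.22 = 4.17

4.17 bits


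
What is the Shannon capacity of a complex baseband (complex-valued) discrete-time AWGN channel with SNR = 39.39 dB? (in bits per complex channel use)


SNR_linear = 10^(39.39/10) = 8689.6043; C = log2(1 + SNR_linear) = log2(1 + 8689.6043) = 13.0852

13.0852 bits/channel use


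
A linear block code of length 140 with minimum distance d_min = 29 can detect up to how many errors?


Detection capability = d_min - 1 = 29 - 1 = 28

28 errors


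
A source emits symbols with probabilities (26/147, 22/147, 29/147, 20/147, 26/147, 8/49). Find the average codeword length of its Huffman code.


Huffman construction (repeatedly merge the two least-probable nodes; each merge adds 1 bit to every symbol beneath it): 20/147 + 22/147 = 2/7; 8/49 + 26/147 = 50/147; 26/147 + 29/147 = 55/147; 2/7 + 50/147 = 92/147; 55/147 + 92/147 = 1. Resulting codeword lengths (in the order the probabilities were given): (3, 3, 2, 3, 2, 3). L_avg = sum(p_i * l_i) = 26/147*3 + 22/147*3 + 29/147*2 + 20/147*3 + 26/147*2 + 8/49*3 = 386/147 = 2.6259

2.6259 bits


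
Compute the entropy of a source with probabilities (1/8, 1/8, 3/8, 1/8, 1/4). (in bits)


H = -sum(p_i * log2(p_i)). Terms: -(1/8)*log2(1/8) = 0.375000; -(1/8)*log2(1/8) = 0.375000; -(3/8)*log2(3/8) = 0.530639; -(1/8)*log2(1/8) = 0.375000; -(1/4)*log2(1/4) = 0.500000. H = 0.375000 + 0.375000 + 0.530639 + 0.375000 + 0.500000 = 2.1556

2.1556 bits


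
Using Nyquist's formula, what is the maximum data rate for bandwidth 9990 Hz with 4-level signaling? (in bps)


Rate = 2 * B * log2(M) = 2 * 9990 * 2.0 = 39960.0

39960.0 bps


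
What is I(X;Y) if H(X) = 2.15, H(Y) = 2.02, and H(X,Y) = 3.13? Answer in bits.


I(X;Y) = H(X) + H(Y) - H(X,Y) = 2.15 + 2.02 - 3.13 = 1.04

1.04 bits


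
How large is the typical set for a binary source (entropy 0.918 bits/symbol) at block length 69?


log2|A_typical| = nH = 69 * 0.918 = 63.342, so |A_typical| ~ 2^63.342 = 1.169e+19

1.169e+19


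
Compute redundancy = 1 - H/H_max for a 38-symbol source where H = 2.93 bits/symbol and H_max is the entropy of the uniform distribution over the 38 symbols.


H_max = log2(K) = log2(38) = 5.2479 bits/symbol. Redundancy = 1 - H/H_max = 1 - 2.93/5.2479 = 1 - 0.5583 = 0.4417

0.4417


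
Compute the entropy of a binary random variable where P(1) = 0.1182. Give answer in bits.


H = -p*log2(p) - (1-p)*log2(1-p). -0.1182*log2(0.1182) = 0.364139; -0.8818*log2(0.8818) = 0.160026. H = 0.364139 + 0.160026 = 0.5242

0.5242 bits


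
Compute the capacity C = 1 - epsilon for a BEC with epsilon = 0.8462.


C = 1 - epsilon = 1 - 0.8462 = 0.1538

0.1538 bits


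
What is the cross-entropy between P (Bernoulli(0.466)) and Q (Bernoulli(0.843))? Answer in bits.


H(P,Q) = -p*log2(q) - (1-p)*log2(1-q). -0.466*log2(0.843) = 0.114820; -0.534*log2(0.157) = 1.426401. H(P,Q) = 0.114820 + 1.426401 = 1.5412

1.5412 bits


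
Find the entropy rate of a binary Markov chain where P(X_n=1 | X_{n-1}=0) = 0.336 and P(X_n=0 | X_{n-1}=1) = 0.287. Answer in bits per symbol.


Stationary distribution: pi_0 = p10/(p01+p10) = 0.4607, pi_1 = 0.5393. Entropy rate H' = pi_0*H(p01) + pi_1*H(p10) = 0.4607*0.9209 + 0.5393*0.8648 = 0.8907

0.8907 bits/symbol


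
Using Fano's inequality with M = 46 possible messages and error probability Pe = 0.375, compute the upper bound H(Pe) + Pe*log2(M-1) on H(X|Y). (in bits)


H(Pe) = -Pe*log2(Pe) - (1-Pe)*log2(1-Pe) = -0.375*log2(0.375) - 0.625*log2(0.625) = 0.530639 + 0.423795 = 0.9544. Pe*log2(M-1) = 0.375*log2(45) = 2.059445. Bound = H(Pe) + Pe*log2(M-1) = 0.530639 + 0.423795 + 2.059445 = 3.0139

3.0139 bits


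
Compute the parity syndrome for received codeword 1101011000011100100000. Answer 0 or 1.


Syndrome = XOR of all bits = 1 XOR 1 XOR 0 XOR 1 XOR 0 XOR 1 XOR 1 XOR 0 XOR 0 XOR 0 XOR 0 XOR 1 XOR 1 XOR 1 XOR 0 XOR 0 XOR 1 XOR 0 XOR 0 XOR 0 XOR 0 XOR 0 = 1

1


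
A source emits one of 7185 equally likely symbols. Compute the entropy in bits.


H = log2(n) = log2(7185) = 12.8108

12.8108 bits


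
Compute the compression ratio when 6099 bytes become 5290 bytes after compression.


Ratio = original / compressed = 6099 / 5290 = 1.1529

1.1529


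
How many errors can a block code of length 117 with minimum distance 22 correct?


Correction capability = floor((d-1)/2) = floor((22-1)/2) = 10

10 errors


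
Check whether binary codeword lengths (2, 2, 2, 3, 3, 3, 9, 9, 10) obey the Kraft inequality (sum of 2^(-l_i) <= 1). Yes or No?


Kraft sum = sum(2^(-l_i)) = 1.1299, need <= 1. Result: violated (a binary prefix-free code with these lengths cannot exist)

No


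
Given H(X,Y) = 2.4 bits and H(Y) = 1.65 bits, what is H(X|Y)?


H(X|Y) = H(X,Y) - H(Y) = 2.4 - 1.65 = 0.75

0.75 bits


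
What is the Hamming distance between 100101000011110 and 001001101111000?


Count differing positions: ^ . ^ ^ . . ^ . ^ ^ . . ^ ^ . = 8 differences

8


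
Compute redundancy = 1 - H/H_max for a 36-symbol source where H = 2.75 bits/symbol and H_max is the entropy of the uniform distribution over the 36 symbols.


H_max = log2(K) = log2(36) = 5.1699 bits/symbol. Redundancy = 1 - H/H_max = 1 - 2.75/5.1699 = 1 - 0.5319 = 0.4681

0.4681


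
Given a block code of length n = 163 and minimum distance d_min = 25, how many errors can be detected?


Detection capability = d_min - 1 = 25 - 1 = 24

24 errors


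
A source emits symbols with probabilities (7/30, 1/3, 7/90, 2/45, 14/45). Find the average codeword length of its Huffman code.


Huffman construction (repeatedly merge the two least-probable nodes; each merge adds 1 bit to every symbol beneath it): 2/45 + 7/90 = 11/90; 11/90 + 7/30 = 16/45; 14/45 + 1/3 = 29/45; 16/45 + 29/45 = 1. Resulting codeword lengths (in the order the probabilities were given): (2, 2, 3, 3, 2). L_avg = sum(p_i * l_i) = 7/30*2 + 1/3*2 + 7/90*3 + 2/45*3 + 14/45*2 = 191/90 = 2.1222

2.1222 bits


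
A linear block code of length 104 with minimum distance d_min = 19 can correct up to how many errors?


Correction capability = floor((d-1)/2) = floor((19-1)/2) = 9

9 errors


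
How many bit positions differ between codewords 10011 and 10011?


Count differing positions: . . . . . = 0 differences

0


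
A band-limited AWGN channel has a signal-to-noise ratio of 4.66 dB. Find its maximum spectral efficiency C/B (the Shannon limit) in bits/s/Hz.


SNR_linear = 10^(4.66/10) = 2.9242; C/B = log2(1 + SNR_linear) = log2(1 + 2.9242) = 1.9724

1.9724 bits/s/Hz


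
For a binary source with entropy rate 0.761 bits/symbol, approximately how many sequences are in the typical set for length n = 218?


log2|A_typical| = nH = 218 * 0.761 = 165.898, so |A_typical| ~ 2^165.898 = 8.715e+49

8.715e+49


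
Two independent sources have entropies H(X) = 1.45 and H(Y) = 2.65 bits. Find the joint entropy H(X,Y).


For independent variables, H(X,Y) = H(X) + H(Y) = 1.45 + 2.65 = 4.1

4.1 bits


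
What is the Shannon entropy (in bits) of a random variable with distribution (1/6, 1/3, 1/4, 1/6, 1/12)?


H = -sum(p_i * log2(p_i)). Terms: -(1/6)*log2(1/6) = 0.430827; -(1/3)*log2(1/3) = 0.528321; -(1/4)*log2(1/4) = 0.500000; -(1/6)*log2(1/6) = 0.430827; -(1/12)*log2(1/12) = 0.298747. H = 0.430827 + 0.528321 + 0.500000 + 0.430827 + 0.298747 = 2.1887

2.1887 bits


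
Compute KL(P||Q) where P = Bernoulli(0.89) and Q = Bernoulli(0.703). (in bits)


KL = p*log2(p/q) + (1-p)*log2((1-p)/(1-q)) = 0.89*log2(0.89/0.703) + 0.11*log2(0.11/0.297) = 0.1452

0.1452 bits


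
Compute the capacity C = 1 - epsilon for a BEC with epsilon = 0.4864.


C = 1 - epsilon = 1 - 0.4864 = 0.5136

0.5136 bits


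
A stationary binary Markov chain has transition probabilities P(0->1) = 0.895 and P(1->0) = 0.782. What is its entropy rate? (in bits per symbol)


Stationary distribution: pi_0 = p10/(p01+p10) = 0.4663, pi_1 = 0.5337. Entropy rate H' = pi_0*H(p01) + pi_1*H(p10) = 0.4663*0.4846 + 0.5337*0.7565 = 0.6297

0.6297 bits/symbol


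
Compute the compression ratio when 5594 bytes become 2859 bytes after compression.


Ratio = original / compressed = 5594 / 2859 = 1.9566

1.9566


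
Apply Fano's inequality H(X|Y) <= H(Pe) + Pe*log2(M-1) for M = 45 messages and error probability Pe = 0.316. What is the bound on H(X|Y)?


H(Pe) = -Pe*log2(Pe) - (1-Pe)*log2(1-Pe) = -0.316*log2(0.316) - 0.684*log2(0.684) = 0.525193 + 0.374785 = 0.9. Pe*log2(M-1) = 0.316*log2(44) = 1.725180. Bound = H(Pe) + Pe*log2(M-1) = 0.525193 + 0.374785 + 1.725180 = 2.6252

2.6252 bits


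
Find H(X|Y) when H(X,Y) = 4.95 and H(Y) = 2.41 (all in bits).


H(X|Y) = H(X,Y) - H(Y) = 4.95 - 2.41 = 2.54

2.54 bits


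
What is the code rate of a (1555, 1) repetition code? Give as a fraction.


Rate = k/n = 1/1555

1/1555


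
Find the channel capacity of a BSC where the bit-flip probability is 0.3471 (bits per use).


H(p) = -p*log2(p) - (1-p)*log2(1-p) = -0.3471*log2(0.3471) - 0.6529*log2(0.6529) = 0.529875 + 0.401577 = 0.9315. C = 1 - H(p) = 1 - 0.9315 = 0.0685

0.0685 bits


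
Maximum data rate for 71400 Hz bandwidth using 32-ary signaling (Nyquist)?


Rate = 2 * B * log2(M) = 2 * 71400 * 5.0 = 714000.0

714000.0 bps


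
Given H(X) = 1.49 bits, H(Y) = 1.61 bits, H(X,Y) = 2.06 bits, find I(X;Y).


I(X;Y) = H(X) + H(Y) - H(X,Y) = 1.49 + 1.61 - 2.06 = 1.04

1.04 bits


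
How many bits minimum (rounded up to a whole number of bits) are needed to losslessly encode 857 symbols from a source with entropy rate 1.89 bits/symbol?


Minimum bits >= n * H = 857 * 1.89 = 1619.73, rounded up to a whole number of bits = 1620

1620 bits


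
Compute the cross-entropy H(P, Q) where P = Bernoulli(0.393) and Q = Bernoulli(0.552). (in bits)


H(P,Q) = -p*log2(q) - (1-p)*log2(1-q). -0.393*log2(0.552) = 0.336903; -0.607*log2(0.448) = 0.703167. H(P,Q) = 0.336903 + 0.703167 = 1.0401

1.0401 bits


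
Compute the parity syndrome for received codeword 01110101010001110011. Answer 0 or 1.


Syndrome = XOR of all bits = 0 XOR 1 XOR 1 XOR 1 XOR 0 XOR 1 XOR 0 XOR 1 XOR 0 XOR 1 XOR 0 XOR 0 XOR 0 XOR 1 XOR 1 XOR 1 XOR 0 XOR 0 XOR 1 XOR 1 = 1

1


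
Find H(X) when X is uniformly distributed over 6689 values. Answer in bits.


H = log2(n) = log2(6689) = 12.7076

12.7076 bits


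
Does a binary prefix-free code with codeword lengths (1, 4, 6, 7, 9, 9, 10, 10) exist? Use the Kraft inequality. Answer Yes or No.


Kraft sum = sum(2^(-l_i)) = 0.5918, need <= 1. Result: satisfied (a binary prefix-free code with these lengths exists)

Yes


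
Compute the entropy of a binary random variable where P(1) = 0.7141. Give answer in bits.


H = -p*log2(p) - (1-p)*log2(1-p). -0.7141*log2(0.7141) = 0.346911; -0.2859*log2(0.2859) = 0.516455. H = 0.346911 + 0.516455 = 0.8634

0.8634 bits


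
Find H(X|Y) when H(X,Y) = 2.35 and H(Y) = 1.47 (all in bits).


H(X|Y) = H(X,Y) - H(Y) = 2.35 - 1.47 = 0.88

0.88 bits


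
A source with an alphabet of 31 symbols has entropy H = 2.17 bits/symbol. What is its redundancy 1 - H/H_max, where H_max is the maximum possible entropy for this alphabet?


H_max = log2(K) = log2(31) = 4.9542 bits/symbol. Redundancy = 1 - H/H_max = 1 - 2.17/4.9542 = 1 - 0.438 = 0.562

0.562


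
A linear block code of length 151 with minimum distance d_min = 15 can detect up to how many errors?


Detection capability = d_min - 1 = 15 - 1 = 14

14 errors


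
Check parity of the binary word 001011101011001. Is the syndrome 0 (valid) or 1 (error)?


Syndrome = XOR of all bits = 0 XOR 0 XOR 1 XOR 0 XOR 1 XOR 1 XOR 1 XOR 0 XOR 1 XOR 0 XOR 1 XOR 1 XOR 0 XOR 0 XOR 1 = 0

0


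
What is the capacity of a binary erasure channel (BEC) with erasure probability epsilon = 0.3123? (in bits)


C = 1 - epsilon = 1 - 0.3123 = 0.6877

0.6877 bits


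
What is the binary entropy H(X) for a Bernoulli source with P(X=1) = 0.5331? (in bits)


H = -p*log2(p) - (1-p)*log2(1-p). -0.5331*log2(0.5331) = 0.483800; -0.4669*log2(0.4669) = 0.513036. H = 0.483800 + 0.513036 = 0.9968

0.9968 bits


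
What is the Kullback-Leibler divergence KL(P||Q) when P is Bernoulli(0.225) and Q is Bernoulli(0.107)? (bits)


KL = p*log2(p/q) + (1-p)*log2((1-p)/(1-q)) = 0.225*log2(0.225/0.107) + 0.775*log2(0.775/0.893) = 0.0828

0.0828 bits


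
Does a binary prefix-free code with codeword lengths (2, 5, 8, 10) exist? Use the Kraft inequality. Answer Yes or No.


Kraft sum = sum(2^(-l_i)) = 0.2861, need <= 1. Result: satisfied (a binary prefix-free code with these lengths exists)

Yes


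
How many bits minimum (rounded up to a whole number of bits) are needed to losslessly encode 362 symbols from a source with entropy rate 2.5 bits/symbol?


Minimum bits >= n * H = 362 * 2.5 = 905.0, rounded up to a whole number of bits = 905

905 bits


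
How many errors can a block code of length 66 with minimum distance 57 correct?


Correction capability = floor((d-1)/2) = floor((57-1)/2) = 28

28 errors


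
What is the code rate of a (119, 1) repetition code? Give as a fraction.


Rate = k/n = 1/119

1/119


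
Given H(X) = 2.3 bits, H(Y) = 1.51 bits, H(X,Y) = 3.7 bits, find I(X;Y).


I(X;Y) = H(X) + H(Y) - H(X,Y) = 2.3 + 1.51 - 3.7 = 0.11

0.11 bits


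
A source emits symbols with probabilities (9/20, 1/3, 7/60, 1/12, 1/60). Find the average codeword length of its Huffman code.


Huffman construction (repeatedly merge the two least-probable nodes; each merge adds 1 bit to every symbol beneath it): 1/60 + 1/12 = 1/10; 1/10 + 7/60 = 13/60; 13/60 + 1/3 = 11/20; 9/20 + 11/20 = 1. Resulting codeword lengths (in the order the probabilities were given): (1, 2, 3, 4, 4). L_avg = sum(p_i * l_i) = 9/20*1 + 1/3*2 + 7/60*3 + 1/12*4 + 1/60*4 = 28/15 = 1.8667

1.8667 bits


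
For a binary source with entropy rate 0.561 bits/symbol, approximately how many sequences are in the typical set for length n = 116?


log2|A_typical| = nH = 116 * 0.561 = 65.076, so |A_typical| ~ 2^65.076 = 3.889e+19

3.889e+19


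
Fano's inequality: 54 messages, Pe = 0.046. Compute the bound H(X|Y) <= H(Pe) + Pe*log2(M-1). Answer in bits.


H(Pe) = -Pe*log2(Pe) - (1-Pe)*log2(1-Pe) = -0.046*log2(0.046) - 0.954*log2(0.954) = 0.204342 + 0.064814 = 0.2692. Pe*log2(M-1) = 0.046*log2(53) = 0.263484. Bound = H(Pe) + Pe*log2(M-1) = 0.204342 + 0.064814 + 0.263484 = 0.5326

0.5326 bits


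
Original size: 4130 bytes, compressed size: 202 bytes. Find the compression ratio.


Ratio = original / compressed = 4130 / 202 = 20.4455

20.4455


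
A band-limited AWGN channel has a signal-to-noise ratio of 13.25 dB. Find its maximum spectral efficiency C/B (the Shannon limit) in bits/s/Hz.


SNR_linear = 10^(13.25/10) = 21.1349; C/B = log2(1 + SNR_linear) = log2(1 + 21.1349) = 4.4683

4.4683 bits/s/Hz


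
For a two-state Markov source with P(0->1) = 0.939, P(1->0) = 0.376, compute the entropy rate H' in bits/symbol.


Stationary distribution: pi_0 = p10/(p01+p10) = 0.2859, pi_1 = 0.7141. Entropy rate H' = pi_0*H(p01) + pi_1*H(p10) = 0.2859*0.3314 + 0.7141*0.9552 = 0.7768

0.7768 bits/symbol


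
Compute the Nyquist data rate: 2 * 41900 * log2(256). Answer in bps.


Rate = 2 * B * log2(M) = 2 * 41900 * 8.0 = 670400.0

670400.0 bps


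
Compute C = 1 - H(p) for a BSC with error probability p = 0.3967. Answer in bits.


H(p) = -p*log2(p) - (1-p)*log2(1-p) = -0.3967*log2(0.3967) - 0.6033*log2(0.6033) = 0.529150 + 0.439837 = 0.969. C = 1 - H(p) = 1 - 0.969 = 0.031

0.031 bits


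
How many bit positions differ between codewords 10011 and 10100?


Count differing positions: . . ^ ^ ^ = 3 differences

3


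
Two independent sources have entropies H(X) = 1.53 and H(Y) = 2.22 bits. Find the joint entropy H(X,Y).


For independent variables, H(X,Y) = H(X) + H(Y) = 1.53 + 2.22 = 3.75

3.75 bits


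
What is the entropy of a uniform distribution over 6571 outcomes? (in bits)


H = log2(n) = log2(6571) = 12.6819

12.6819 bits


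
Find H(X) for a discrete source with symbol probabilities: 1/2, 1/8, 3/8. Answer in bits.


H = -sum(p_i * log2(p_i)). Terms: -(1/2)*log2(1/2) = 0.500000; -(1/8)*log2(1/8) = 0.375000; -(3/8)*log2(3/8) = 0.530639. H = 0.500000 + 0.375000 + 0.530639 = 1.4056

1.4056 bits


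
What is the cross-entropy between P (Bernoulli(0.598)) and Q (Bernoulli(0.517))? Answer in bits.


H(P,Q) = -p*log2(q) - (1-p)*log2(1-q). -0.598*log2(0.517) = 0.569155; -0.402*log2(0.483) = 0.422062. H(P,Q) = 0.569155 + 0.422062 = 0.9912

0.9912 bits


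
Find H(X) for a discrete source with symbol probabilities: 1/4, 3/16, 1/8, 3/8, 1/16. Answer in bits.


H = -sum(p_i * log2(p_i)). Terms: -(1/4)*log2(1/4) = 0.500000; -(3/16)*log2(3/16) = 0.452820; -(1/8)*log2(1/8) = 0.375000; -(3/8)*log2(3/8) = 0.530639; -(1/16)*log2(1/16) = 0.250000. H = 0.500000 + 0.452820 + 0.375000 + 0.530639 + 0.250000 = 2.1085

2.1085 bits


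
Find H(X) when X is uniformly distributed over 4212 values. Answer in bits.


H = log2(n) = log2(4212) = 12.0403

12.0403 bits


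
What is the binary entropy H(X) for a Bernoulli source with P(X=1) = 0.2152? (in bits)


H = -p*log2(p) - (1-p)*log2(1-p). -0.2152*log2(0.2152) = 0.476937; -0.7848*log2(0.7848) = 0.274368. H = 0.476937 + 0.274368 = 0.7513

0.7513 bits


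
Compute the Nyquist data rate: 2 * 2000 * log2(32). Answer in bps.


Rate = 2 * B * log2(M) = 2 * 2000 * 5.0 = 20000.0

20000.0 bps


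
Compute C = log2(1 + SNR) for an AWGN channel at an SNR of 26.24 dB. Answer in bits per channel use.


SNR_linear = 10^(26.24/10) = 420.7266; C = log2(1 + SNR_linear) = log2(1 + 420.7266) = 8.7202

8.7202 bits/channel use


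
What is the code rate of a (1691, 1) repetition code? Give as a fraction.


Rate = k/n = 1/1691

1/1691


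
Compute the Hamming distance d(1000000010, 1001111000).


Count differing positions: . . . ^ ^ ^ ^ . ^ . = 5 differences

5


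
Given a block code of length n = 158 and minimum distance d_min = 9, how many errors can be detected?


Detection capability = d_min - 1 = 9 - 1 = 8

8 errors


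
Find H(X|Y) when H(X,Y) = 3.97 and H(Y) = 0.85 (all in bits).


H(X|Y) = H(X,Y) - H(Y) = 3.97 - 0.85 = 3.12

3.12 bits


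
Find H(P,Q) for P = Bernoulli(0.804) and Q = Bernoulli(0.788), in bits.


H(P,Q) = -p*log2(q) - (1-p)*log2(1-q). -0.804*log2(0.788) = 0.276361; -0.196*log2(0.212) = 0.438621. H(P,Q) = 0.276361 + 0.438621 = 0.715

0.715 bits


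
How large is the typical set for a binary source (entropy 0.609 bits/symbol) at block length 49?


log2|A_typical| = nH = 49 * 0.609 = 29.841, so |A_typical| ~ 2^29.841 = 9.617e+08

9.617e+08


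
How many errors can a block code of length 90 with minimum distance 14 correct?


Correction capability = floor((d-1)/2) = floor((14-1)/2) = 6

6 errors


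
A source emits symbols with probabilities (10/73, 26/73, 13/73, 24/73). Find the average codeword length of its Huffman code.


Huffman construction (repeatedly merge the two least-probable nodes; each merge adds 1 bit to every symbol beneath it): 10/73 + 13/73 = 23/73; 23/73 + 24/73 = 47/73; 26/73 + 47/73 = 1. Resulting codeword lengths (in the order the probabilities were given): (3, 1, 3, 2). L_avg = sum(p_i * l_i) = 10/73*3 + 26/73*1 + 13/73*3 + 24/73*2 = 143/73 = 1.9589

1.9589 bits


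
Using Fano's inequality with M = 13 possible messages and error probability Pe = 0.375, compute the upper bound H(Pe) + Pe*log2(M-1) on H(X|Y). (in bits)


H(Pe) = -Pe*log2(Pe) - (1-Pe)*log2(1-Pe) = -0.375*log2(0.375) - 0.625*log2(0.625) = 0.530639 + 0.423795 = 0.9544. Pe*log2(M-1) = 0.375*log2(12) = 1.344361. Bound = H(Pe) + Pe*log2(M-1) = 0.530639 + 0.423795 + 1.344361 = 2.2988

2.2988 bits


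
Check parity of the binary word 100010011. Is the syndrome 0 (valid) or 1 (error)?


Syndrome = XOR of all bits = 1 XOR 0 XOR 0 XOR 0 XOR 1 XOR 0 XOR 0 XOR 1 XOR 1 = 0

0


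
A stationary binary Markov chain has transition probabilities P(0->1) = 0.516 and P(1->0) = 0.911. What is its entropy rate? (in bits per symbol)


Stationary distribution: pi_0 = p10/(p01+p10) = 0.6384, pi_1 = 0.3616. Entropy rate H' = pi_0*H(p01) + pi_1*H(p10) = 0.6384*0.9993 + 0.3616*0.4331 = 0.7945

0.7945 bits/symbol


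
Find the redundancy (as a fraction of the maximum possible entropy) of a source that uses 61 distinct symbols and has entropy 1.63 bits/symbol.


H_max = log2(K) = log2(61) = 5.9307 bits/symbol. Redundancy = 1 - H/H_max = 1 - 1.63/5.9307 = 1 - 0.2748 = 0.7252

0.7252


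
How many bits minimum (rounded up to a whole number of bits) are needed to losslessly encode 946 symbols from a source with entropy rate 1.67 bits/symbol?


Minimum bits >= n * H = 946 * 1.67 = 1579.82, rounded up to a whole number of bits = 1580

1580 bits


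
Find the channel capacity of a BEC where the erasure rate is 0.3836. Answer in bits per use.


C = 1 - epsilon = 1 - 0.3836 = 0.6164

0.6164 bits


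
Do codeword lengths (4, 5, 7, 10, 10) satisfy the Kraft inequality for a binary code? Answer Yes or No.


Kraft sum = sum(2^(-l_i)) = 0.1035, need <= 1. Result: satisfied (a binary prefix-free code with these lengths exists)

Yes


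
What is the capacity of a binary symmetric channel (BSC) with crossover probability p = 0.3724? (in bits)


H(p) = -p*log2(p) - (1-p)*log2(1-p) = -0.3724*log2(0.3724) - 0.6276*log2(0.6276) = 0.530698 + 0.421799 = 0.9525. C = 1 - H(p) = 1 - 0.9525 = 0.0475

0.0475 bits


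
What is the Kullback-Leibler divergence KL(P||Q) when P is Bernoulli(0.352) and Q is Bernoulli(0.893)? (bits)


KL = p*log2(p/q) + (1-p)*log2((1-p)/(1-q)) = 0.352*log2(0.352/0.893) + 0.648*log2(0.648/0.107) = 1.211

1.211 bits


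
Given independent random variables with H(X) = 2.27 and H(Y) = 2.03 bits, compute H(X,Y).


For independent variables, H(X,Y) = H(X) + H(Y) = 2.27 + 2.03 = 4.3

4.3 bits


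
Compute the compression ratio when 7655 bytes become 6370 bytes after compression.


Ratio = original / compressed = 7655 / 6370 = 1.2017

1.2017
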